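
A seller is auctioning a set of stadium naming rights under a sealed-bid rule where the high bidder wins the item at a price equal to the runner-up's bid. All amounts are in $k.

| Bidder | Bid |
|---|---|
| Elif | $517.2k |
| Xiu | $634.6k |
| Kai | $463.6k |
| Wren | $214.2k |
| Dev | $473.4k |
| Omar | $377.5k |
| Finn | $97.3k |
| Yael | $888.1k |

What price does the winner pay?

Highest bid: Yael at $888.1k, so Yael wins.
Second-highest bid: Xiu at $634.6k — that is the price the winner pays.

$634.6k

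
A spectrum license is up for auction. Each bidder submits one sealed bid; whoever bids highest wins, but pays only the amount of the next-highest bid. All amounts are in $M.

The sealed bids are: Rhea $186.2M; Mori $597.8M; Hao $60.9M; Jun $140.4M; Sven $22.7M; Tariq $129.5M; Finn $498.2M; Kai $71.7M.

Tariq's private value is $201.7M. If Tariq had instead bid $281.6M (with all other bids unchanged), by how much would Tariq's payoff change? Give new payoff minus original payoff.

$0M

The highest bid among the other bidders is $597.8M; Tariq's bid doesn't change that.
Original bid $129.5M: Tariq is not highest (top rival bid is $597.8M); payoff $0M.
Alternative bid $281.6M: Tariq is not highest (top rival bid is $597.8M); payoff $0M.
Change in payoff = $0M − ($0M) = $0M.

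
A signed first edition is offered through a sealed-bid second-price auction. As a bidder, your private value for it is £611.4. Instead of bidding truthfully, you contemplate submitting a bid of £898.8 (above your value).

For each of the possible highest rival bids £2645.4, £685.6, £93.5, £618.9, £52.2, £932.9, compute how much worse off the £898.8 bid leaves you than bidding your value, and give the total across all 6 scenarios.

The deviation costs you only when the competing bid falls strictly between £611.4 and £898.8; elsewhere both bids give the same outcome.
£2645.4: outcomes coincide → loss £0.
£685.6: truthful payoff £0, deviation payoff −£74.2 → loss £74.2.
£93.5: outcomes coincide → loss £0.
£618.9: truthful payoff £0, deviation payoff −£7.5 → loss £7.5.
£52.2: outcomes coincide → loss £0.
£932.9: outcomes coincide → loss £0.
Total loss = £74.2 + £7.5 = £81.7.

£81.7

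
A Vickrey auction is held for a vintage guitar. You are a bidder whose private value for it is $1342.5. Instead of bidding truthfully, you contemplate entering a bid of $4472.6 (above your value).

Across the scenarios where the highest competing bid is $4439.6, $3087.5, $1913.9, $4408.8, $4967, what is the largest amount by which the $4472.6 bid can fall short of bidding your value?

$4439.6: truthful gives $0, deviation gives −$3097.1 → loss $3097.1.
$3087.5: truthful gives $0, deviation gives −$1745 → loss $1745.
$1913.9: truthful gives $0, deviation gives −$571.4 → loss $571.4.
$4408.8: truthful gives $0, deviation gives −$3066.3 → loss $3066.3.
$4967: same outcome either way → loss $0.
Maximum loss: $3097.1.

$3097.1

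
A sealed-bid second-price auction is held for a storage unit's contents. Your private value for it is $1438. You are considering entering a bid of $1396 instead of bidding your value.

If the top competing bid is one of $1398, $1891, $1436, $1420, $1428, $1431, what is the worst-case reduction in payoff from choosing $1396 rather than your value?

$1398: truthful gives $40, deviation gives $0 → loss $40.
$1891: same outcome either way → loss $0.
$1436: truthful gives $2, deviation gives $0 → loss $2.
$1420: truthful gives $18, deviation gives $0 → loss $18.
$1428: truthful gives $10, deviation gives $0 → loss $10.
$1431: truthful gives $7, deviation gives $0 → loss $7.
Maximum loss: $40.

$40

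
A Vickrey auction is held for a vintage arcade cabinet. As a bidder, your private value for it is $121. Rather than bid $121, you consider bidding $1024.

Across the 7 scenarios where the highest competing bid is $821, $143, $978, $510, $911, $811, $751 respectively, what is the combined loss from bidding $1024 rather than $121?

$4078

The deviation costs you only when the competing bid falls strictly between $121 and $1024; elsewhere both bids give the same outcome.
$821: truthful payoff $0, deviation payoff −$700 → loss $700.
$143: truthful payoff $0, deviation payoff −$22 → loss $22.
$978: truthful payoff $0, deviation payoff −$857 → loss $857.
$510: truthful payoff $0, deviation payoff −$389 → loss $389.
$911: truthful payoff $0, deviation payoff −$790 → loss $790.
$811: truthful payoff $0, deviation payoff −$690 → loss $690.
$751: truthful payoff $0, deviation payoff −$630 → loss $630.
Total loss = $700 + $22 + $857 + $389 + $790 + $690 + $630 = $4078.
Truthful bidding weakly dominates here: raising your bid can only win items priced above your value, and lowering it can only forfeit items priced below.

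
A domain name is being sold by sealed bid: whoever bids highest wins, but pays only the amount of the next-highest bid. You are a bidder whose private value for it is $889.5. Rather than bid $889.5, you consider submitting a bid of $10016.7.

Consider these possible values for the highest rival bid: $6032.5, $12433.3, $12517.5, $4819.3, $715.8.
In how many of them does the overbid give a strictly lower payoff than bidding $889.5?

The deviation hurts exactly when the highest competing bid lies strictly between $889.5 and $10016.7 — overbidding then wins at a price above your value.
$6032.5: inside the interval → strictly worse (loss $5143).
$12433.3: above both → same outcome either way.
$12517.5: above both → same outcome either way.
$4819.3: inside the interval → strictly worse (loss $3929.8).
$715.8: below both → same outcome either way.
Count: 2.

2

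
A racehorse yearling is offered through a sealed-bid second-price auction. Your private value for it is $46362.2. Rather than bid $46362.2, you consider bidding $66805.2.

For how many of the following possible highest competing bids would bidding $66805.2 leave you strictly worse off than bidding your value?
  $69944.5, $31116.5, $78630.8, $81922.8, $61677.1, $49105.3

2

The deviation hurts exactly when the highest competing bid lies strictly between $46362.2 and $66805.2 — overbidding then wins at a price above your value.
$69944.5: above both → same outcome either way.
$31116.5: below both → same outcome either way.
$78630.8: above both → same outcome either way.
$81922.8: above both → same outcome either way.
$61677.1: inside the interval → strictly worse (loss $15314.9).
$49105.3: inside the interval → strictly worse (loss $2743.1).
Count: 2.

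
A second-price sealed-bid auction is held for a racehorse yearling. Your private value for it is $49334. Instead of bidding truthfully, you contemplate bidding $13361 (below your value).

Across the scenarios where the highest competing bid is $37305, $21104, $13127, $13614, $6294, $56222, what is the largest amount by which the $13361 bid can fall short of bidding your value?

$35720

$37305: truthful gives $12029, deviation gives $0 → loss $12029.
$21104: truthful gives $28230, deviation gives $0 → loss $28230.
$13127: same outcome either way → loss $0.
$13614: truthful gives $35720, deviation gives $0 → loss $35720.
$6294: same outcome either way → loss $0.
$56222: same outcome either way → loss $0.
Maximum loss: $35720.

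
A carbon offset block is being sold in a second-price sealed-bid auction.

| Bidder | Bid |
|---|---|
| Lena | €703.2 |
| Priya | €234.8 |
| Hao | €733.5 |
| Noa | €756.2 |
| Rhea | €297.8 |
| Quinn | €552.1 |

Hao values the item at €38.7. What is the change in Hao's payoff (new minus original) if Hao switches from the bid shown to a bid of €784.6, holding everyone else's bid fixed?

−€717.5

The highest bid among the other bidders is €756.2; Hao's bid doesn't change that.
Original bid €733.5: Hao is not highest (top rival bid is €756.2); payoff €0.
Alternative bid €784.6: Hao is highest, pays the top rival bid €756.2; payoff €38.7 − €756.2 = −€717.5.
Change in payoff = −€717.5 − (€0) = −€717.5.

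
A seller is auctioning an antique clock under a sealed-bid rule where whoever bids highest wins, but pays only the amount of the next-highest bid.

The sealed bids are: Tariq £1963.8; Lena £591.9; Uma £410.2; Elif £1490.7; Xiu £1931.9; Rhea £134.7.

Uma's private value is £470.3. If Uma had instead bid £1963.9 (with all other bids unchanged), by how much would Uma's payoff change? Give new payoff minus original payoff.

−£1493.5

The highest bid among the other bidders is £1963.8; Uma's bid doesn't change that.
Original bid £410.2: Uma is not highest (top rival bid is £1963.8); payoff £0.
Alternative bid £1963.9: Uma is highest, pays the top rival bid £1963.8; payoff £470.3 − £1963.8 = −£1493.5.
Change in payoff = −£1493.5 − (£0) = −£1493.5.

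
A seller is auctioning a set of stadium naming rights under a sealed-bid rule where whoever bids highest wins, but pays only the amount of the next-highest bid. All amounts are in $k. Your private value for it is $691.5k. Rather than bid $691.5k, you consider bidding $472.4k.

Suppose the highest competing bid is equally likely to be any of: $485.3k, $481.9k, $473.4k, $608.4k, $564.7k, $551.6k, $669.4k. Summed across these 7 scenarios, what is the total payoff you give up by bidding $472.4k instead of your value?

The deviation costs you only when the competing bid falls strictly between $472.4k and $691.5k; elsewhere both bids give the same outcome.
$485.3k: truthful payoff $206.2k, deviation payoff $0k → loss $206.2k.
$481.9k: truthful payoff $209.6k, deviation payoff $0k → loss $209.6k.
$473.4k: truthful payoff $218.1k, deviation payoff $0k → loss $218.1k.
$608.4k: truthful payoff $83.1k, deviation payoff $0k → loss $83.1k.
$564.7k: truthful payoff $126.8k, deviation payoff $0k → loss $126.8k.
$551.6k: truthful payoff $139.9k, deviation payoff $0k → loss $139.9k.
$669.4k: truthful payoff $22.1k, deviation payoff $0k → loss $22.1k.
Total loss = $206.2k + $209.6k + $218.1k + $83.1k + $126.8k + $139.9k + $22.1k = $1005.8k.

$1005.8k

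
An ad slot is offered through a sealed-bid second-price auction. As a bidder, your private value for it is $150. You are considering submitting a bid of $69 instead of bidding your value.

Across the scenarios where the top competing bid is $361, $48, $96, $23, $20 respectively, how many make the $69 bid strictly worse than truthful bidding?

The deviation hurts exactly when the highest competing bid lies strictly between $69 and $150 — underbidding then forfeits a profitable win.
$361: above both → same outcome either way.
$48: below both → same outcome either way.
$96: inside the interval → strictly worse (loss $54).
$23: below both → same outcome either way.
$20: below both → same outcome either way.
Count: 1.

1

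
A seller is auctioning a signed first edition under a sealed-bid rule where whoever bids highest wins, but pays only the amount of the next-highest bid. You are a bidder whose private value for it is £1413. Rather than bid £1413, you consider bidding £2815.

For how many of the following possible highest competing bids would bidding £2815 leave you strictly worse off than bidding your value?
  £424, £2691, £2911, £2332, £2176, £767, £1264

The deviation hurts exactly when the highest competing bid lies strictly between £1413 and £2815 — overbidding then wins at a price above your value.
£424: below both → same outcome either way.
£2691: inside the interval → strictly worse (loss £1278).
£2911: above both → same outcome either way.
£2332: inside the interval → strictly worse (loss £919).
£2176: inside the interval → strictly worse (loss £763).
£767: below both → same outcome either way.
£1264: below both → same outcome either way.
Count: 3.

3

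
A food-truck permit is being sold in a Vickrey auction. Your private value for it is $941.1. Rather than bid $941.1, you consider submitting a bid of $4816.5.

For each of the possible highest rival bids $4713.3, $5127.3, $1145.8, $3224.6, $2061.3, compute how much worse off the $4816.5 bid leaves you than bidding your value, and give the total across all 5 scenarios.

The deviation costs you only when the competing bid falls strictly between $941.1 and $4816.5; elsewhere both bids give the same outcome.
$4713.3: truthful payoff $0, deviation payoff −$3772.2 → loss $3772.2.
$5127.3: outcomes coincide → loss $0.
$1145.8: truthful payoff $0, deviation payoff −$204.7 → loss $204.7.
$3224.6: truthful payoff $0, deviation payoff −$2283.5 → loss $2283.5.
$2061.3: truthful payoff $0, deviation payoff −$1120.2 → loss $1120.2.
Total loss = $3772.2 + $204.7 + $2283.5 + $1120.2 = $7380.6.

$7380.6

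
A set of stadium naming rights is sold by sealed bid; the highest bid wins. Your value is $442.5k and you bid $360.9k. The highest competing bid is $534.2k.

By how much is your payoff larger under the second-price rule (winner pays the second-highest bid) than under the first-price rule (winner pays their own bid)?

$0k

Your bid $360.9k is below $534.2k, so you lose under either rule.
Payoff is $0k in both cases; difference = $0k.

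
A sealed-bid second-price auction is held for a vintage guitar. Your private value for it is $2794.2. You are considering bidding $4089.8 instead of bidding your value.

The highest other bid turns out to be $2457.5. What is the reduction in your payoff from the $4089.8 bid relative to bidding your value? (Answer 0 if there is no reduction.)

Bidding your value $2794.2: you win (since $2794.2 > $2457.5) and pay $2457.5. Payoff $336.7.
Bidding $4089.8: you win and pay $2457.5. Payoff $2794.2 − $2457.5 = $336.7.
Difference = $336.7 − $336.7 = $0; both bids lead to the same outcome because the competing bid is below both your value and your alternative bid.
Because the price is fixed by the runner-up's bid, deviating from your value can only change a good outcome into a bad one — never the reverse.

$0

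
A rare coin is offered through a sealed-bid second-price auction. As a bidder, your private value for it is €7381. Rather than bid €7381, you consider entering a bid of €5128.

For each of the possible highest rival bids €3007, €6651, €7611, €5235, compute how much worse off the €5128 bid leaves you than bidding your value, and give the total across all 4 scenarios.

€2876

The deviation costs you only when the competing bid falls strictly between €5128 and €7381; elsewhere both bids give the same outcome.
€3007: outcomes coincide → loss €0.
€6651: truthful payoff €730, deviation payoff €0 → loss €730.
€7611: outcomes coincide → loss €0.
€5235: truthful payoff €2146, deviation payoff €0 → loss €2146.
Total loss = €730 + €2146 = €2876.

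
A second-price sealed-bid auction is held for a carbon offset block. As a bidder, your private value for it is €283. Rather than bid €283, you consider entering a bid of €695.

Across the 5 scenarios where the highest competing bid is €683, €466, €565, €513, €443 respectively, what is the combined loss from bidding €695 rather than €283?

The deviation costs you only when the competing bid falls strictly between €283 and €695; elsewhere both bids give the same outcome.
€683: truthful payoff €0, deviation payoff −€400 → loss €400.
€466: truthful payoff €0, deviation payoff −€183 → loss €183.
€565: truthful payoff €0, deviation payoff −€282 → loss €282.
€513: truthful payoff €0, deviation payoff −€230 → loss €230.
€443: truthful payoff €0, deviation payoff −€160 → loss €160.
Total loss = €400 + €183 + €282 + €230 + €160 = €1255.

€1255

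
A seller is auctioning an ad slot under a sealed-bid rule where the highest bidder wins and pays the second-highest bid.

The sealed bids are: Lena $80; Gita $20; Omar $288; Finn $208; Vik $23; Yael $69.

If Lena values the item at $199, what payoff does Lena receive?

Highest bid: Omar at $288, so Omar wins.
Second-highest bid: Finn at $208 — that is the price the winner pays.
Lena did not win, so Lena pays nothing and receives nothing: payoff $0.

$0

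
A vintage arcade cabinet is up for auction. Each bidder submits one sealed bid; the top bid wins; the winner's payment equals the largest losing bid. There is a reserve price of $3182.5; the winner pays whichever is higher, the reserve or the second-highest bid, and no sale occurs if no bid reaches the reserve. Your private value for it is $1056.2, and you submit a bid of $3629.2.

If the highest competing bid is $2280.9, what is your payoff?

−$2126.3

Your bid $3629.2 is the highest and exceeds the reserve.
Price = max(second-highest bid, reserve) = max($2280.9, $3182.5) = $3182.5.
Payoff = $1056.2 − $3182.5 = −$2126.3.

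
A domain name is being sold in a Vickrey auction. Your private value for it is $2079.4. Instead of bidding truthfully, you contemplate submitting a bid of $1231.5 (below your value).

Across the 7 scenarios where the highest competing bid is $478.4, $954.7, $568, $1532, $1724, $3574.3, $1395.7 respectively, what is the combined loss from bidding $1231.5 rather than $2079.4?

$1586.5

The deviation costs you only when the competing bid falls strictly between $1231.5 and $2079.4; elsewhere both bids give the same outcome.
$478.4: outcomes coincide → loss $0.
$954.7: outcomes coincide → loss $0.
$568: outcomes coincide → loss $0.
$1532: truthful payoff $547.4, deviation payoff $0 → loss $547.4.
$1724: truthful payoff $355.4, deviation payoff $0 → loss $355.4.
$3574.3: outcomes coincide → loss $0.
$1395.7: truthful payoff $683.7, deviation payoff $0 → loss $683.7.
Total loss = $547.4 + $355.4 + $683.7 = $1586.5.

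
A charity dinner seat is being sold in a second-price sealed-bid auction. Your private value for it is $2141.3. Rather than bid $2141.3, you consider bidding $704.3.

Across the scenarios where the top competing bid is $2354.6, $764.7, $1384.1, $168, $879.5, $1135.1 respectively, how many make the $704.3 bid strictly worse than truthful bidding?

The deviation hurts exactly when the highest competing bid lies strictly between $704.3 and $2141.3 — underbidding then forfeits a profitable win.
$2354.6: above both → same outcome either way.
$764.7: inside the interval → strictly worse (loss $1376.6).
$1384.1: inside the interval → strictly worse (loss $757.2).
$168: below both → same outcome either way.
$879.5: inside the interval → strictly worse (loss $1261.8).
$1135.1: inside the interval → strictly worse (loss $1006.2).
Count: 4.

4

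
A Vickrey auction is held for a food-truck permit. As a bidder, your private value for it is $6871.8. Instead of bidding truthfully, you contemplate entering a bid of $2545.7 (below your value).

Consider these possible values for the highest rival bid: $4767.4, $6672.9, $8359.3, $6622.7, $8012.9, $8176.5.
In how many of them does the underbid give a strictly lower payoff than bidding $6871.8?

3

The deviation hurts exactly when the highest competing bid lies strictly between $2545.7 and $6871.8 — underbidding then forfeits a profitable win.
$4767.4: inside the interval → strictly worse (loss $2104.4).
$6672.9: inside the interval → strictly worse (loss $198.9).
$8359.3: above both → same outcome either way.
$6622.7: inside the interval → strictly worse (loss $249.1).
$8012.9: above both → same outcome either way.
$8176.5: above both → same outcome either way.
Count: 3.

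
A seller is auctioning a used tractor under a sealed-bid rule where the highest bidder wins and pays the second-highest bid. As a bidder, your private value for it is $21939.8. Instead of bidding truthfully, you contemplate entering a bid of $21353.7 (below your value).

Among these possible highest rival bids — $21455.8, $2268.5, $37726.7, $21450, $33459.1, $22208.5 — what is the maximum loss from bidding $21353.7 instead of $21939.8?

$21455.8: truthful gives $484, deviation gives $0 → loss $484.
$2268.5: same outcome either way → loss $0.
$37726.7: same outcome either way → loss $0.
$21450: truthful gives $489.8, deviation gives $0 → loss $489.8.
$33459.1: same outcome either way → loss $0.
$22208.5: same outcome either way → loss $0.
Maximum loss: $489.8.

$489.8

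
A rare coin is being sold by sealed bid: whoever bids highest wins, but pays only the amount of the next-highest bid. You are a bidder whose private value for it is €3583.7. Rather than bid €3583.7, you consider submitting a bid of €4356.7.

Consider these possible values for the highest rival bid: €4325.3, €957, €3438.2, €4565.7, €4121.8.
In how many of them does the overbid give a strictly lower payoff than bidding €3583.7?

2

The deviation hurts exactly when the highest competing bid lies strictly between €3583.7 and €4356.7 — overbidding then wins at a price above your value.
€4325.3: inside the interval → strictly worse (loss €741.6).
€957: below both → same outcome either way.
€3438.2: below both → same outcome either way.
€4565.7: above both → same outcome either way.
€4121.8: inside the interval → strictly worse (loss €538.1).
Count: 2.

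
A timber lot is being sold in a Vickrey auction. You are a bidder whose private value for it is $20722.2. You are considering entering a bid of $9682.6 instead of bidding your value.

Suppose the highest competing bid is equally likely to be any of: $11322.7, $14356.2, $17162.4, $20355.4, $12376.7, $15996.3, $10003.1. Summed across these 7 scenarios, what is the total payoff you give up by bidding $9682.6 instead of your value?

The deviation costs you only when the competing bid falls strictly between $9682.6 and $20722.2; elsewhere both bids give the same outcome.
$11322.7: truthful payoff $9399.5, deviation payoff $0 → loss $9399.5.
$14356.2: truthful payoff $6366, deviation payoff $0 → loss $6366.
$17162.4: truthful payoff $3559.8, deviation payoff $0 → loss $3559.8.
$20355.4: truthful payoff $366.8, deviation payoff $0 → loss $366.8.
$12376.7: truthful payoff $8345.5, deviation payoff $0 → loss $8345.5.
$15996.3: truthful payoff $4725.9, deviation payoff $0 → loss $4725.9.
$10003.1: truthful payoff $10719.1, deviation payoff $0 → loss $10719.1.
Total loss = $9399.5 + $6366 + $3559.8 + $366.8 + $8345.5 + $4725.9 + $10719.1 = $43482.6.

$43482.6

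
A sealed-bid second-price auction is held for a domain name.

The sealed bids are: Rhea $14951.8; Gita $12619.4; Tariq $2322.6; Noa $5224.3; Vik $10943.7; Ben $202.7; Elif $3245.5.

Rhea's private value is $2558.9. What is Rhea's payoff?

−$10060.5

Highest bid: Rhea at $14951.8, so Rhea wins.
Second-highest bid: Gita at $12619.4 — that is the price the winner pays.
Rhea's payoff = value − price = $2558.9 − $12619.4 = −$10060.5.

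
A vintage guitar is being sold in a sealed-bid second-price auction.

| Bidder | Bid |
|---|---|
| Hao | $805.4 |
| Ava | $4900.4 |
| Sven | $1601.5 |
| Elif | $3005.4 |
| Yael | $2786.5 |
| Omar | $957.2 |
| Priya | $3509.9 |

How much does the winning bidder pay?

Highest bid: Ava at $4900.4, so Ava wins.
Second-highest bid: Priya at $3509.9 — that is the price the winner pays.

$3509.9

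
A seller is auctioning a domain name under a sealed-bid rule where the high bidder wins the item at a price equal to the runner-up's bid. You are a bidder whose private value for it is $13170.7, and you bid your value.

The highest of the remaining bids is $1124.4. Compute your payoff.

$12046.3

Your bid $13170.7 exceeds the highest competing bid $1124.4, so you win.
In a second-price auction the winner pays the second-highest bid, $1124.4.
Payoff = value − price = $13170.7 − $1124.4 = $12046.3.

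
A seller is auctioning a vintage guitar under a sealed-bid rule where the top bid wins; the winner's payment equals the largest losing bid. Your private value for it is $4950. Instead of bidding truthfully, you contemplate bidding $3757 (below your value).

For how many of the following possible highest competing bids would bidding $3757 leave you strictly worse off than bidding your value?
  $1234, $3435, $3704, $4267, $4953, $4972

The deviation hurts exactly when the highest competing bid lies strictly between $3757 and $4950 — underbidding then forfeits a profitable win.
$1234: below both → same outcome either way.
$3435: below both → same outcome either way.
$3704: below both → same outcome either way.
$4267: inside the interval → strictly worse (loss $683).
$4953: above both → same outcome either way.
$4972: above both → same outcome either way.
Count: 1.

1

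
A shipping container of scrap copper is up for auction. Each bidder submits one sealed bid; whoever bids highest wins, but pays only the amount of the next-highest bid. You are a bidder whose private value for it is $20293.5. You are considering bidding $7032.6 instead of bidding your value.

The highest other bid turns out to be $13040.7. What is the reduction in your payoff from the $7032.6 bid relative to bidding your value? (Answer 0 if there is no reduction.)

$7252.8

Bidding your value $20293.5: you win (since $20293.5 > $13040.7) and pay $13040.7. Payoff $7252.8.
Bidding $7032.6: you lose. Payoff $0.
The competing bid $13040.7 lies between your shaded bid and your value, so underbidding forfeits an item you could have won at a profitable price.
Loss from deviating = $7252.8 − ($0) = $7252.8.
In a second-price auction your bid sets only whether you win, not what you pay, so bidding your true value is weakly dominant.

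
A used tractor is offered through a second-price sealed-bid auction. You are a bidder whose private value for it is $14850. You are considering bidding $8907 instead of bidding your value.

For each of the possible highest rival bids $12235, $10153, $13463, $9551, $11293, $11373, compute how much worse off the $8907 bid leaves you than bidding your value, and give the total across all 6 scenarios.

$21032

The deviation costs you only when the competing bid falls strictly between $8907 and $14850; elsewhere both bids give the same outcome.
$12235: truthful payoff $2615, deviation payoff $0 → loss $2615.
$10153: truthful payoff $4697, deviation payoff $0 → loss $4697.
$13463: truthful payoff $1387, deviation payoff $0 → loss $1387.
$9551: truthful payoff $5299, deviation payoff $0 → loss $5299.
$11293: truthful payoff $3557, deviation payoff $0 → loss $3557.
$11373: truthful payoff $3477, deviation payoff $0 → loss $3477.
Total loss = $2615 + $4697 + $1387 + $5299 + $3557 + $3477 = $21032.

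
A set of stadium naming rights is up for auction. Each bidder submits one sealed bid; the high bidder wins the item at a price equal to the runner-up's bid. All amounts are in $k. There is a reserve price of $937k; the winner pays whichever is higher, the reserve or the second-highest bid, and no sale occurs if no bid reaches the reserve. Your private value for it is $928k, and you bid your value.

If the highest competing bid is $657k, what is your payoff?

$0k

Your bid $928k is the highest bid but falls below the reserve $937k, so the item goes unsold. Payoff $0k.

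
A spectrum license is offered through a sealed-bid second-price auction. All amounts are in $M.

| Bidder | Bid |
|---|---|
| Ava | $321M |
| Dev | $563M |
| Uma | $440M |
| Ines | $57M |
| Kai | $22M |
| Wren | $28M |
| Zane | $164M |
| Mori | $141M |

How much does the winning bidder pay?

$440M

Highest bid: Dev at $563M, so Dev wins.
Second-highest bid: Uma at $440M — that is the price the winner pays.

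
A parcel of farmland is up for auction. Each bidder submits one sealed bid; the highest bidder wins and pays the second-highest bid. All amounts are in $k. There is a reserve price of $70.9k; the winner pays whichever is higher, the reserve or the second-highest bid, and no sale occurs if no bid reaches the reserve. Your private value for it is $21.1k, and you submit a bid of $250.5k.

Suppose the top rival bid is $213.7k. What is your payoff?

−$192.6k

Your bid $250.5k is the highest and exceeds the reserve.
Price = max(second-highest bid, reserve) = max($213.7k, $70.9k) = $213.7k.
Payoff = $21.1k − $213.7k = −$192.6k.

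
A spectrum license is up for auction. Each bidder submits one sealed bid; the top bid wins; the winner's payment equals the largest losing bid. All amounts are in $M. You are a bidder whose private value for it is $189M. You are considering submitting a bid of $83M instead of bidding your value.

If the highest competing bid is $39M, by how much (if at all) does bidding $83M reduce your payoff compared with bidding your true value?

$0M

Bidding your value $189M: you win (since $189M > $39M) and pay $39M. Payoff $150M.
Bidding $83M: you win and pay $39M. Payoff $189M − $39M = $150M.
Difference = $150M − $150M = $0M; both bids lead to the same outcome because the competing bid is below both your value and your alternative bid.
Truthful bidding weakly dominates here: raising your bid can only win items priced above your value, and lowering it can only forfeit items priced below.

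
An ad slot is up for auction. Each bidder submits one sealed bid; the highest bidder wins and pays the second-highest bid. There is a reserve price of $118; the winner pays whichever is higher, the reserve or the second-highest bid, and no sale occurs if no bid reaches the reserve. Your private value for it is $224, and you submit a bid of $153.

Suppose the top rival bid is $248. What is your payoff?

Your bid $153 is below the highest competing bid $248, so you lose. Payoff $0.

$0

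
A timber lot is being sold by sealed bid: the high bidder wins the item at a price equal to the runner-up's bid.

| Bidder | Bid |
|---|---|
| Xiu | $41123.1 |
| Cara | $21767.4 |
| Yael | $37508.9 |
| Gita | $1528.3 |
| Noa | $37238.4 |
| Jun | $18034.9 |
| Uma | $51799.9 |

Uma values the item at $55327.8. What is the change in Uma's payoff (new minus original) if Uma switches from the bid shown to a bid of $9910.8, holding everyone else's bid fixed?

−$14204.7

The highest bid among the other bidders is $41123.1; Uma's bid doesn't change that.
Original bid $51799.9: Uma is highest, pays the top rival bid $41123.1; payoff $55327.8 − $41123.1 = $14204.7.
Alternative bid $9910.8: Uma is not highest (top rival bid is $41123.1); payoff $0.
Change in payoff = $0 − ($14204.7) = −$14204.7.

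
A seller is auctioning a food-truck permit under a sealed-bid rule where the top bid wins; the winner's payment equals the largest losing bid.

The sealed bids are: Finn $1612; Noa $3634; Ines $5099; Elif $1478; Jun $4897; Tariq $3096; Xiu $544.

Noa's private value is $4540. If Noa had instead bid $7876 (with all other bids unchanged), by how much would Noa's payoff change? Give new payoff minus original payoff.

The highest bid among the other bidders is $5099; Noa's bid doesn't change that.
Original bid $3634: Noa is not highest (top rival bid is $5099); payoff $0.
Alternative bid $7876: Noa is highest, pays the top rival bid $5099; payoff $4540 − $5099 = −$559.
Change in payoff = −$559 − ($0) = −$559.

−$559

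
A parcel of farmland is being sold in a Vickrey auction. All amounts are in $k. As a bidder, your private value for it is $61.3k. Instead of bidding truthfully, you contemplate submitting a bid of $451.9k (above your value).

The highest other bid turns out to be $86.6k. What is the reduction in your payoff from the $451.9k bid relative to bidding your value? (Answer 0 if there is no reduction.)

Bidding your value $61.3k: you lose (since $61.3k < $86.6k). Payoff $0k.
Bidding $451.9k: you win and pay $86.6k. Payoff $61.3k − $86.6k = −$25.3k.
The competing bid $86.6k lies between your value and your inflated bid, so overbidding wins an item priced above your value.
Loss from deviating = $0k − (−$25.3k) = $25.3k.
Truthful bidding weakly dominates here: raising your bid can only win items priced above your value, and lowering it can only forfeit items priced below.

$25.3k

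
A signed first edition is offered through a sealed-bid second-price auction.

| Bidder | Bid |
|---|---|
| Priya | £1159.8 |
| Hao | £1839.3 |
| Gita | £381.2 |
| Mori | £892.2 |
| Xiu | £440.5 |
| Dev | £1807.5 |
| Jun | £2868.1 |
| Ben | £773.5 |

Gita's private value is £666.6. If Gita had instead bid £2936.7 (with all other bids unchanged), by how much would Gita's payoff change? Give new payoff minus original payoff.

The highest bid among the other bidders is £2868.1; Gita's bid doesn't change that.
Original bid £381.2: Gita is not highest (top rival bid is £2868.1); payoff £0.
Alternative bid £2936.7: Gita is highest, pays the top rival bid £2868.1; payoff £666.6 − £2868.1 = −£2201.5.
Change in payoff = −£2201.5 − (£0) = −£2201.5.

−£2201.5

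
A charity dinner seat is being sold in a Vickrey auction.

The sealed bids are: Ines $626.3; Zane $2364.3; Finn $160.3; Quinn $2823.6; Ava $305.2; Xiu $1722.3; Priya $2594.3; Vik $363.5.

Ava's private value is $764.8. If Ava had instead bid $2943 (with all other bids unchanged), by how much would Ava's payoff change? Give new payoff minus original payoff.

−$2058.8

The highest bid among the other bidders is $2823.6; Ava's bid doesn't change that.
Original bid $305.2: Ava is not highest (top rival bid is $2823.6); payoff $0.
Alternative bid $2943: Ava is highest, pays the top rival bid $2823.6; payoff $764.8 − $2823.6 = −$2058.8.
Change in payoff = −$2058.8 − ($0) = −$2058.8.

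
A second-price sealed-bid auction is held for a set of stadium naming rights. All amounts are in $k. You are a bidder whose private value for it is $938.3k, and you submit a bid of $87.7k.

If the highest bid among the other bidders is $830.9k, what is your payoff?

Your bid $87.7k is below the highest competing bid $830.9k, so you lose.
A losing bidder pays nothing and receives nothing: payoff = $0k.

$0k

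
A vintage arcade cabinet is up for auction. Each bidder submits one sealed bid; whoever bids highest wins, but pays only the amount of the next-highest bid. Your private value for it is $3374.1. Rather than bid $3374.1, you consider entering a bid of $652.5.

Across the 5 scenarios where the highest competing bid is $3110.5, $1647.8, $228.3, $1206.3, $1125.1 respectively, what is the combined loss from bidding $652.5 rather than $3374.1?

The deviation costs you only when the competing bid falls strictly between $652.5 and $3374.1; elsewhere both bids give the same outcome.
$3110.5: truthful payoff $263.6, deviation payoff $0 → loss $263.6.
$1647.8: truthful payoff $1726.3, deviation payoff $0 → loss $1726.3.
$228.3: outcomes coincide → loss $0.
$1206.3: truthful payoff $2167.8, deviation payoff $0 → loss $2167.8.
$1125.1: truthful payoff $2249, deviation payoff $0 → loss $2249.
Total loss = $263.6 + $1726.3 + $2167.8 + $2249 = $6406.7.
Because the price is fixed by the runner-up's bid, deviating from your value can only change a good outcome into a bad one — never the reverse.

$6406.7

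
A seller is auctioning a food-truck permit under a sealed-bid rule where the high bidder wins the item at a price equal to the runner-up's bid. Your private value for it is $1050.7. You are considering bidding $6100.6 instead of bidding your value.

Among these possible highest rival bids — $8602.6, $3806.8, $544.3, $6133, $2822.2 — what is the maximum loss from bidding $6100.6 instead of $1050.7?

$8602.6: same outcome either way → loss $0.
$3806.8: truthful gives $0, deviation gives −$2756.1 → loss $2756.1.
$544.3: same outcome either way → loss $0.
$6133: same outcome either way → loss $0.
$2822.2: truthful gives $0, deviation gives −$1771.5 → loss $1771.5.
Maximum loss: $2756.1.

$2756.1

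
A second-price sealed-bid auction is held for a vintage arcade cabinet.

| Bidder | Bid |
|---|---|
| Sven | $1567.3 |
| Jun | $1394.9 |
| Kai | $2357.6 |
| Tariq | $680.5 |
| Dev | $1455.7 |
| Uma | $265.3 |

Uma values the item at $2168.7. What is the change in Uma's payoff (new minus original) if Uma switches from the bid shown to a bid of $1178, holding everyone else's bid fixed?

The highest bid among the other bidders is $2357.6; Uma's bid doesn't change that.
Original bid $265.3: Uma is not highest (top rival bid is $2357.6); payoff $0.
Alternative bid $1178: Uma is not highest (top rival bid is $2357.6); payoff $0.
Change in payoff = $0 − ($0) = $0.

$0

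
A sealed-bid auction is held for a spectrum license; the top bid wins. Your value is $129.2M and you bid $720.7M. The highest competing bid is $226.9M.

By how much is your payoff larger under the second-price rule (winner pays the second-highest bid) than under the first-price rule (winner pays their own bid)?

$493.8M

You have the highest bid, so you win under either rule.
Second-price: pay $226.9M → payoff −$97.7M.
First-price: pay your own bid $720.7M → payoff −$591.5M.
Difference = −$97.7M − (−$591.5M) = $493.8M.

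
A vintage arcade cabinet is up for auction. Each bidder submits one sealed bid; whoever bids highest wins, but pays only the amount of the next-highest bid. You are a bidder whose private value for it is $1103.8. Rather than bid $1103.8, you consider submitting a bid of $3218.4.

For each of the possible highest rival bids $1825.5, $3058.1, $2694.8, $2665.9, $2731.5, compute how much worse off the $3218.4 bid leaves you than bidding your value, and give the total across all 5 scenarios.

The deviation costs you only when the competing bid falls strictly between $1103.8 and $3218.4; elsewhere both bids give the same outcome.
$1825.5: truthful payoff $0, deviation payoff −$721.7 → loss $721.7.
$3058.1: truthful payoff $0, deviation payoff −$1954.3 → loss $1954.3.
$2694.8: truthful payoff $0, deviation payoff −$1591 → loss $1591.
$2665.9: truthful payoff $0, deviation payoff −$1562.1 → loss $1562.1.
$2731.5: truthful payoff $0, deviation payoff −$1627.7 → loss $1627.7.
Total loss = $721.7 + $1954.3 + $1591 + $1562.1 + $1627.7 = $7456.8.

$7456.8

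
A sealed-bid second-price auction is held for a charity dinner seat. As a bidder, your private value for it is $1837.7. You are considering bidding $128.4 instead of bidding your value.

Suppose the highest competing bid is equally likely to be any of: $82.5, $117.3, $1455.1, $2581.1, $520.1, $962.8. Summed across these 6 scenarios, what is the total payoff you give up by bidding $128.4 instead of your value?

$2575.1

The deviation costs you only when the competing bid falls strictly between $128.4 and $1837.7; elsewhere both bids give the same outcome.
$82.5: outcomes coincide → loss $0.
$117.3: outcomes coincide → loss $0.
$1455.1: truthful payoff $382.6, deviation payoff $0 → loss $382.6.
$2581.1: outcomes coincide → loss $0.
$520.1: truthful payoff $1317.6, deviation payoff $0 → loss $1317.6.
$962.8: truthful payoff $874.9, deviation payoff $0 → loss $874.9.
Total loss = $382.6 + $1317.6 + $874.9 = $2575.1.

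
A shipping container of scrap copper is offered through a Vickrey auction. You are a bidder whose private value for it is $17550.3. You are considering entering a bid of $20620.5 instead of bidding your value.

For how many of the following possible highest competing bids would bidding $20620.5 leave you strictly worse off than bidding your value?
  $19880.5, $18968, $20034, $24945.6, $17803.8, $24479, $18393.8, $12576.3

5

The deviation hurts exactly when the highest competing bid lies strictly between $17550.3 and $20620.5 — overbidding then wins at a price above your value.
$19880.5: inside the interval → strictly worse (loss $2330.2).
$18968: inside the interval → strictly worse (loss $1417.7).
$20034: inside the interval → strictly worse (loss $2483.7).
$24945.6: above both → same outcome either way.
$17803.8: inside the interval → strictly worse (loss $253.5).
$24479: above both → same outcome either way.
$18393.8: inside the interval → strictly worse (loss $843.5).
$12576.3: below both → same outcome either way.
Count: 5.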